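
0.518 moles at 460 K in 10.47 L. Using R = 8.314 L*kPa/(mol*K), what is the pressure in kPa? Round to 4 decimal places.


PV = nRT, solve for P = nRT / V.
nRT = 0.518 * 8.314 * 460 = 1981.0599
P = 1981.0599 / 10.47
P = 189.21297994 kPa, rounded to 4 dp:

189.2130 kPa


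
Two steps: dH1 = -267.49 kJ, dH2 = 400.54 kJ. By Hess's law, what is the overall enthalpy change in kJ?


Hess's law: enthalpy is a state function, so add the step enthalpies.
dH_total = dH1 + dH2 = -267.49 + (400.54)
dH_total = 133.05 kJ:

133.05 kJ


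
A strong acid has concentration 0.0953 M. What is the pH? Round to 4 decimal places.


A strong acid dissociates completely, so [H+] equals the given concentration.
pH = -log10([H+]) = -log10(0.0953)
pH = 1.0209071, rounded to 4 dp:

1.0209


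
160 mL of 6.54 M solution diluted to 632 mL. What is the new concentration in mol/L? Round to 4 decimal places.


Dilution: M1*V1 = M2*V2, solve for M2.
M2 = M1*V1 / V2
M2 = 6.54 * 160 / 632
M2 = 1046.4 / 632
M2 = 1.6556962 mol/L, rounded to 4 dp:

1.6557 mol/L


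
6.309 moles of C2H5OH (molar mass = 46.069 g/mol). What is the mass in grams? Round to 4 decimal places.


mass = n * M
mass = 6.309 * 46.069
mass = 290.649321 g, rounded to 4 dp:

290.6493 g


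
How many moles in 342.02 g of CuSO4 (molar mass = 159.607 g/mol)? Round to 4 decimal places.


n = mass / M
n = 342.02 / 159.607
n = 2.14288847 mol, rounded to 4 dp:

2.1429 mol


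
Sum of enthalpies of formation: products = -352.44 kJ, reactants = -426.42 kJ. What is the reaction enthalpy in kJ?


dH_rxn = sum(dH_f products) - sum(dH_f reactants)
dH_rxn = -352.44 - (-426.42)
dH_rxn = 73.98 kJ:

73.98 kJ


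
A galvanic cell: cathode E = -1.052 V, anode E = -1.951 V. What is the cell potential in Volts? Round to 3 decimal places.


Standard cell potential: E_cell = E_cathode - E_anode.
E_cell = -1.052 - (-1.951)
E_cell = 0.899 V, rounded to 3 dp:

0.899 V


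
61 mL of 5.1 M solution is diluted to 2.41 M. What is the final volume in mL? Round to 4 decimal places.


Dilution: M1*V1 = M2*V2, solve for V2.
V2 = M1*V1 / M2
V2 = 5.1 * 61 / 2.41
V2 = 311.1 / 2.41
V2 = 129.08713693 mL, rounded to 4 dp:

129.0871 mL


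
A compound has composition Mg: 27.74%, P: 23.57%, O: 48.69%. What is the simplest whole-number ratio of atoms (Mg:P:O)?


Assume 100 g of compound, divide each mass% by atomic mass to get moles, then normalize by the smallest to get a raw atom ratio.
Moles per 100 g: Mg: 27.74/24.305 = 1.1413, P: 23.57/30.974 = 0.761, O: 48.69/15.999 = 3.0433
Raw ratio (divide by min = 0.761): Mg: 1.5, P: 1.0, O: 3.999
Multiply by 2 to clear fractions: Mg: 3.0 ~= 3, P: 2.0 ~= 2, O: 7.999 ~= 8
Reduce by GCD to get the simplest whole-number ratio:

3:2:8


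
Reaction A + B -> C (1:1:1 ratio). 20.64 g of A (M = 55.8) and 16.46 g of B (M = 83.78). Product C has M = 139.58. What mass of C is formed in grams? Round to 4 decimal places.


Find moles of each reactant; the smaller value is the limiting reagent in a 1:1:1 reaction, so moles_C equals moles of the limiter.
n_A = mass_A / M_A = 20.64 / 55.8 = 0.369892 mol
n_B = mass_B / M_B = 16.46 / 83.78 = 0.196467 mol
Limiting reagent: B (smaller), n_limiting = 0.196467 mol
mass_C = n_limiting * M_C = 0.196467 * 139.58
mass_C = 27.42286386 g, rounded to 4 dp:

27.4229 g


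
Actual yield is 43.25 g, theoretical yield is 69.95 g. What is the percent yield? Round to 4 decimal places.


% yield = 100 * actual / theoretical
% yield = 100 * 43.25 / 69.95
% yield = 61.82987848 %, rounded to 4 dp:

61.8299 %


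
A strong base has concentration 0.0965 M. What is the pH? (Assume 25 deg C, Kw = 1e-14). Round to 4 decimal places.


A strong base dissociates completely, so [OH-] equals the given concentration.
pOH = -log10([OH-]) = -log10(0.0965) = 1.015473
pH = 14 - pOH = 14 - 1.015473
pH = 12.984527, rounded to 4 dp:

12.9845


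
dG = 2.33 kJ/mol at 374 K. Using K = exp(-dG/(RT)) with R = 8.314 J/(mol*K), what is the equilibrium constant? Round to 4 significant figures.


dG is in kJ/mol; multiply by 1000 to match R in J/(mol*K).
RT = 8.314 * 374 = 3109.436 J/mol
exponent = -dG*1000 / (RT) = -(2.33*1000) / 3109.436 = -0.74933203
K = exp(-0.74933203)
K = 0.47268218, rounded to 4 significant figures:

0.4727


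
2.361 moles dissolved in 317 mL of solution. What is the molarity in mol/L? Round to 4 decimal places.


Convert volume to liters: V_L = V_mL / 1000.
V_L = 317 / 1000 = 0.317 L
M = n / V_L = 2.361 / 0.317
M = 7.44794953 mol/L, rounded to 4 dp:

7.4479 mol/L


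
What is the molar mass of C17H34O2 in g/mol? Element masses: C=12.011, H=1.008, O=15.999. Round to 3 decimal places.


M = sum(count * atomic_mass) over atoms.
M = 17*12.011 + 34*1.008 + 2*15.999
M = 204.187 + 34.272 + 31.998
M = 270.457 g/mol, rounded to 3 dp:

270.457 g/mol


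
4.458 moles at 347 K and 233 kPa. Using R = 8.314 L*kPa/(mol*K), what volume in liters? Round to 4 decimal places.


PV = nRT, solve for V = nRT / P.
nRT = 4.458 * 8.314 * 347 = 12861.1428
V = 12861.1428 / 233
V = 55.19803777 L, rounded to 4 dp:

55.1980 L


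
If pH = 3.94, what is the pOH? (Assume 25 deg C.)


At 25 deg C, pH + pOH = 14.
pOH = 14 - pH = 14 - 3.94
pOH = 10.06:

10.06


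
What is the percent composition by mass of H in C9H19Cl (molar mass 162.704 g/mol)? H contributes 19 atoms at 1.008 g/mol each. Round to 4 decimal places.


pct = 100 * (n_elem * M_elem) / M_total
mass_contribution = 19 * 1.008 = 19.152 g/mol
pct = 100 * 19.152 / 162.704
pct = 11.77106893 %, rounded to 4 dp:

11.7711 %


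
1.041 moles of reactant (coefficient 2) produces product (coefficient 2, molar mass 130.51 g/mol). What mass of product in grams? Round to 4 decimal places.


Use the coefficient ratio to convert reactant moles to product moles, then multiply by the product's molar mass.
moles_P = moles_R * (coeff_P / coeff_R) = 1.041 * (2/2) = 1.041
mass_P = moles_P * M_P = 1.041 * 130.51
mass_P = 135.86091 g, rounded to 4 dp:

135.8609 g


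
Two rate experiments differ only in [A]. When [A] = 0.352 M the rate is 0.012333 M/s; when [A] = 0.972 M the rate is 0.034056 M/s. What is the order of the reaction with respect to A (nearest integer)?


Rate is proportional to [A]^n, so rate2/rate1 = ([A]2/[A]1)^n. Take logs to solve for n.
rate2/rate1 = 0.034056 / 0.012333 = 2.7614
[A]2/[A]1 = 0.972 / 0.352 = 2.7614
n = ln(2.7614) / ln(2.7614) = 1.0
Nearest integer order:

1


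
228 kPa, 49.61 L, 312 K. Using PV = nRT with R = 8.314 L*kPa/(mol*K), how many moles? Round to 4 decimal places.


PV = nRT, solve for n = PV / (RT).
PV = 228 * 49.61 = 11311.08
RT = 8.314 * 312 = 2593.968
n = 11311.08 / 2593.968
n = 4.36053182 mol, rounded to 4 dp:

4.3605 mol


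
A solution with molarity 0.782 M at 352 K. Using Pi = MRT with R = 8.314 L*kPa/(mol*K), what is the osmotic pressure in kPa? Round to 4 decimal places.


Osmotic pressure (van't Hoff): Pi = M*R*T.
RT = 8.314 * 352 = 2926.528
Pi = 0.782 * 2926.528
Pi = 2288.544896 kPa, rounded to 4 dp:

2288.5449 kPa


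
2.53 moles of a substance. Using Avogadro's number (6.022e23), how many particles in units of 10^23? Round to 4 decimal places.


N = n * NA, then divide by 1e23 for the requested units.
N / 1e23 = n * 6.022
N / 1e23 = 2.53 * 6.022
N / 1e23 = 15.23566, rounded to 4 dp:

15.2357


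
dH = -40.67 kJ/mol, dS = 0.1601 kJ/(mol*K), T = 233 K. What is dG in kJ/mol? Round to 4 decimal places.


Gibbs: dG = dH - T*dS (consistent units, dS already in kJ/(mol*K)).
T*dS = 233 * 0.1601 = 37.3033
dG = -40.67 - (37.3033)
dG = -77.9733 kJ/mol, rounded to 4 dp:

-77.9733 kJ/mol


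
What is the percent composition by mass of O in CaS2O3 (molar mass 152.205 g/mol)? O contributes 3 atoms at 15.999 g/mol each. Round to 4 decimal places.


pct = 100 * (n_elem * M_elem) / M_total
mass_contribution = 3 * 15.999 = 47.997 g/mol
pct = 100 * 47.997 / 152.205
pct = 31.53444368 %, rounded to 4 dp:

31.5344 %


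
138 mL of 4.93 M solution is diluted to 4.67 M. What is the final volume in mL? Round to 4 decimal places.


Dilution: M1*V1 = M2*V2, solve for V2.
V2 = M1*V1 / M2
V2 = 4.93 * 138 / 4.67
V2 = 680.34 / 4.67
V2 = 145.68308351 mL, rounded to 4 dp:

145.6831 mL


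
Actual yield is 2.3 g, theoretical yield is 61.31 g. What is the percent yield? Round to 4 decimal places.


% yield = 100 * actual / theoretical
% yield = 100 * 2.3 / 61.31
% yield = 3.75142717 %, rounded to 4 dp:

3.7514 %


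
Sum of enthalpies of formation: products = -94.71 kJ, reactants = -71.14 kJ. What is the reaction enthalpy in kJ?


dH_rxn = sum(dH_f products) - sum(dH_f reactants)
dH_rxn = -94.71 - (-71.14)
dH_rxn = -23.57 kJ:

-23.57 kJ


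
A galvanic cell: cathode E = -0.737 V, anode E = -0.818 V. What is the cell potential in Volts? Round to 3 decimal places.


Standard cell potential: E_cell = E_cathode - E_anode.
E_cell = -0.737 - (-0.818)
E_cell = 0.081 V, rounded to 3 dp:

0.081 V


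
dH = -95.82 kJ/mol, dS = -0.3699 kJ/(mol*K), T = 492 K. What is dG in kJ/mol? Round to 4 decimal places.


Gibbs: dG = dH - T*dS (consistent units, dS already in kJ/(mol*K)).
T*dS = 492 * -0.3699 = -181.9908
dG = -95.82 - (-181.9908)
dG = 86.1708 kJ/mol, rounded to 4 dp:

86.1708 kJ/mol


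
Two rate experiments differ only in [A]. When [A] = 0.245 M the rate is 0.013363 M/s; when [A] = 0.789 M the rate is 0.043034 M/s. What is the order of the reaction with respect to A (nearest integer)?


Rate is proportional to [A]^n, so rate2/rate1 = ([A]2/[A]1)^n. Take logs to solve for n.
rate2/rate1 = 0.043034 / 0.013363 = 3.2204
[A]2/[A]1 = 0.789 / 0.245 = 3.2204
n = ln(3.2204) / ln(3.2204) = 1.0
Nearest integer order:

1


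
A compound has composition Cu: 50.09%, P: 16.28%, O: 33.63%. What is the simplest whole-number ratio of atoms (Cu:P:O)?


Assume 100 g of compound, divide each mass% by atomic mass to get moles, then normalize by the smallest to get a raw atom ratio.
Moles per 100 g: Cu: 50.09/63.546 = 0.7882, P: 16.28/30.974 = 0.5256, O: 33.63/15.999 = 2.102
Raw ratio (divide by min = 0.5256): Cu: 1.5, P: 1.0, O: 3.999
Multiply by 2 to clear fractions: Cu: 2.999 ~= 3, P: 2.0 ~= 2, O: 7.998 ~= 8
Reduce by GCD to get the simplest whole-number ratio:

3:2:8


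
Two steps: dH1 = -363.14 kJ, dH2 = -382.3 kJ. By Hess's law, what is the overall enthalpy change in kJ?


Hess's law: enthalpy is a state function, so add the step enthalpies.
dH_total = dH1 + dH2 = -363.14 + (-382.3)
dH_total = -745.44 kJ:

-745.44 kJ


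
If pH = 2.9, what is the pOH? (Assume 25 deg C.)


At 25 deg C, pH + pOH = 14.
pOH = 14 - pH = 14 - 2.9
pOH = 11.1:

11.10


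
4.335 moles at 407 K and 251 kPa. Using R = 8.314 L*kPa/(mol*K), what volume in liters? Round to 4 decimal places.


PV = nRT, solve for V = nRT / P.
nRT = 4.335 * 8.314 * 407 = 14668.7643
V = 14668.7643 / 251
V = 58.44129203 L, rounded to 4 dp:

58.4413 L


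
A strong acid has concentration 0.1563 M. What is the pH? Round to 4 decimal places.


A strong acid dissociates completely, so [H+] equals the given concentration.
pH = -log10([H+]) = -log10(0.1563)
pH = 0.80604102, rounded to 4 dp:

0.8060


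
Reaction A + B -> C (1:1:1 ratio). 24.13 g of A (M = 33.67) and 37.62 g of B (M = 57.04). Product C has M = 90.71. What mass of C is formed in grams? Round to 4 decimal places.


Find moles of each reactant; the smaller value is the limiting reagent in a 1:1:1 reaction, so moles_C equals moles of the limiter.
n_A = mass_A / M_A = 24.13 / 33.67 = 0.716662 mol
n_B = mass_B / M_B = 37.62 / 57.04 = 0.659537 mol
Limiting reagent: B (smaller), n_limiting = 0.659537 mol
mass_C = n_limiting * M_C = 0.659537 * 90.71
mass_C = 59.82660127 g, rounded to 4 dp:

59.8266 g


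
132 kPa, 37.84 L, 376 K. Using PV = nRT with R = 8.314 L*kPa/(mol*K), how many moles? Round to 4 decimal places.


PV = nRT, solve for n = PV / (RT).
PV = 132 * 37.84 = 4994.88
RT = 8.314 * 376 = 3126.064
n = 4994.88 / 3126.064
n = 1.59781758 mol, rounded to 4 dp:

1.5978 mol


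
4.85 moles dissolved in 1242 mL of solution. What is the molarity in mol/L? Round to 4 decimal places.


Convert volume to liters: V_L = V_mL / 1000.
V_L = 1242 / 1000 = 1.242 L
M = n / V_L = 4.85 / 1.242
M = 3.90499195 mol/L, rounded to 4 dp:

3.9050 mol/L


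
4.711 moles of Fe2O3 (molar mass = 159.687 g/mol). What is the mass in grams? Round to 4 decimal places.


mass = n * M
mass = 4.711 * 159.687
mass = 752.285457 g, rounded to 4 dp:

752.2855 g


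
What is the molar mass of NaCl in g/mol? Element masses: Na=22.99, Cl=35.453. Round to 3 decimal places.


M = sum(count * atomic_mass) over atoms.
M = 1*22.99 + 1*35.453
M = 22.99 + 35.453
M = 58.443 g/mol, rounded to 3 dp:

58.443 g/mol


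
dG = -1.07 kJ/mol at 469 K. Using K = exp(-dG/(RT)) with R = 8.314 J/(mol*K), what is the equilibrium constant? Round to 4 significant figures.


dG is in kJ/mol; multiply by 1000 to match R in J/(mol*K).
RT = 8.314 * 469 = 3899.266 J/mol
exponent = -dG*1000 / (RT) = -(-1.07*1000) / 3899.266 = 0.27441062
K = exp(0.27441062)
K = 1.315755, rounded to 4 significant figures:

1.316


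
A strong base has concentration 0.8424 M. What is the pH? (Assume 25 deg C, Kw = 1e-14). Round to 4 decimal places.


A strong base dissociates completely, so [OH-] equals the given concentration.
pOH = -log10([OH-]) = -log10(0.8424) = 0.074482
pH = 14 - pOH = 14 - 0.074482
pH = 13.925518, rounded to 4 dp:

13.9255


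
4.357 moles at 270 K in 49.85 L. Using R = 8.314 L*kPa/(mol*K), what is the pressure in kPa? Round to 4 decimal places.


PV = nRT, solve for P = nRT / V.
nRT = 4.357 * 8.314 * 270 = 9780.5065
P = 9780.5065 / 49.85
P = 196.19872618 kPa, rounded to 4 dp:

196.1987 kPa


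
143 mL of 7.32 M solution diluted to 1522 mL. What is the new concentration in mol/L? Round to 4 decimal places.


Dilution: M1*V1 = M2*V2, solve for M2.
M2 = M1*V1 / V2
M2 = 7.32 * 143 / 1522
M2 = 1046.76 / 1522
M2 = 0.68775296 mol/L, rounded to 4 dp:

0.6878 mol/L


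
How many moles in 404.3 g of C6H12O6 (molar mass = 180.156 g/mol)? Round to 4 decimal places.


n = mass / M
n = 404.3 / 180.156
n = 2.24416617 mol, rounded to 4 dp:

2.2442 mol


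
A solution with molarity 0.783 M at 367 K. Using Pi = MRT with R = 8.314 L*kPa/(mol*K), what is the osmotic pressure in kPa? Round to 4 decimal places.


Osmotic pressure (van't Hoff): Pi = M*R*T.
RT = 8.314 * 367 = 3051.238
Pi = 0.783 * 3051.238
Pi = 2389.119354 kPa, rounded to 4 dp:

2389.1194 kPa


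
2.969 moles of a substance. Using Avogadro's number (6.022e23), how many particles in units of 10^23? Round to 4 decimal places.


N = n * NA, then divide by 1e23 for the requested units.
N / 1e23 = n * 6.022
N / 1e23 = 2.969 * 6.022
N / 1e23 = 17.879318, rounded to 4 dp:

17.8793


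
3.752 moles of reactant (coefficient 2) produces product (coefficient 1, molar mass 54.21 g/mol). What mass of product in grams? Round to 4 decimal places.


Use the coefficient ratio to convert reactant moles to product moles, then multiply by the product's molar mass.
moles_P = moles_R * (coeff_P / coeff_R) = 3.752 * (1/2) = 1.876
mass_P = moles_P * M_P = 1.876 * 54.21
mass_P = 101.69796 g, rounded to 4 dp:

101.6980 g


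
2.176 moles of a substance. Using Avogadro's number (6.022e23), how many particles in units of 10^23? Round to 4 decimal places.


N = n * NA, then divide by 1e23 for the requested units.
N / 1e23 = n * 6.022
N / 1e23 = 2.176 * 6.022
N / 1e23 = 13.103872, rounded to 4 dp:

13.1039


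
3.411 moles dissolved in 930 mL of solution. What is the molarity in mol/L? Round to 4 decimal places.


Convert volume to liters: V_L = V_mL / 1000.
V_L = 930 / 1000 = 0.93 L
M = n / V_L = 3.411 / 0.93
M = 3.66774194 mol/L, rounded to 4 dp:

3.6677 mol/L


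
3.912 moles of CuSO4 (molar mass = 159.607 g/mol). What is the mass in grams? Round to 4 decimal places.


mass = n * M
mass = 3.912 * 159.607
mass = 624.382584 g, rounded to 4 dp:

624.3826 g


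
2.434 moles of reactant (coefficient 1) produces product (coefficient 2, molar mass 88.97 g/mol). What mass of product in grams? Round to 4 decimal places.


Use the coefficient ratio to convert reactant moles to product moles, then multiply by the product's molar mass.
moles_P = moles_R * (coeff_P / coeff_R) = 2.434 * (2/1) = 4.868
mass_P = moles_P * M_P = 4.868 * 88.97
mass_P = 433.10596 g, rounded to 4 dp:

433.1060 g


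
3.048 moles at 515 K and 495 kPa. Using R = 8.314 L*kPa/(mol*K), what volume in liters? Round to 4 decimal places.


PV = nRT, solve for V = nRT / P.
nRT = 3.048 * 8.314 * 515 = 13050.6521
V = 13050.6521 / 495
V = 26.36495374 L, rounded to 4 dp:

26.3650 L


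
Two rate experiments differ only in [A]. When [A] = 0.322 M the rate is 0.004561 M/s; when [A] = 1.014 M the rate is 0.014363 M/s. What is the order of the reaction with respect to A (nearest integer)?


Rate is proportional to [A]^n, so rate2/rate1 = ([A]2/[A]1)^n. Take logs to solve for n.
rate2/rate1 = 0.014363 / 0.004561 = 3.1491
[A]2/[A]1 = 1.014 / 0.322 = 3.1491
n = ln(3.1491) / ln(3.1491) = 1.0
Nearest integer order:

1


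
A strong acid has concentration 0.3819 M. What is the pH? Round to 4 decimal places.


A strong acid dissociates completely, so [H+] equals the given concentration.
pH = -log10([H+]) = -log10(0.3819)
pH = 0.41805034, rounded to 4 dp:

0.4181


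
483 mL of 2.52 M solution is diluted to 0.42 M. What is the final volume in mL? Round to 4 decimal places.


Dilution: M1*V1 = M2*V2, solve for V2.
V2 = M1*V1 / M2
V2 = 2.52 * 483 / 0.42
V2 = 1217.16 / 0.42
V2 = 2898.0 mL, rounded to 4 dp:

2898.0000 mL


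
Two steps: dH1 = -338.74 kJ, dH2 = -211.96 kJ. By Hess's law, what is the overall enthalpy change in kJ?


Hess's law: enthalpy is a state function, so add the step enthalpies.
dH_total = dH1 + dH2 = -338.74 + (-211.96)
dH_total = -550.7 kJ:

-550.70 kJ


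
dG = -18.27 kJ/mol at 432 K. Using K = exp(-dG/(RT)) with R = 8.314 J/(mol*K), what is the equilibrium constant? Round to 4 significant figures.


dG is in kJ/mol; multiply by 1000 to match R in J/(mol*K).
RT = 8.314 * 432 = 3591.648 J/mol
exponent = -dG*1000 / (RT) = -(-18.27*1000) / 3591.648 = 5.08680138
K = exp(5.08680138)
K = 161.87127, rounded to 4 significant figures:

161.9


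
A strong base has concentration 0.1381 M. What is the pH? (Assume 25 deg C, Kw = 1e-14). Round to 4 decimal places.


A strong base dissociates completely, so [OH-] equals the given concentration.
pOH = -log10([OH-]) = -log10(0.1381) = 0.859806
pH = 14 - pOH = 14 - 0.859806
pH = 13.140194, rounded to 4 dp:

13.1402


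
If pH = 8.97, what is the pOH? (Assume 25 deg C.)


At 25 deg C, pH + pOH = 14.
pOH = 14 - pH = 14 - 8.97
pOH = 5.03:

5.03


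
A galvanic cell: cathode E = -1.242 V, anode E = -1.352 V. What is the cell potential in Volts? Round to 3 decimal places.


Standard cell potential: E_cell = E_cathode - E_anode.
E_cell = -1.242 - (-1.352)
E_cell = 0.11 V, rounded to 3 dp:

0.110 V


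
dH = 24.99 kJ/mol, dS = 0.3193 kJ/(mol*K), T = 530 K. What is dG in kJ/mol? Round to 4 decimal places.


Gibbs: dG = dH - T*dS (consistent units, dS already in kJ/(mol*K)).
T*dS = 530 * 0.3193 = 169.229
dG = 24.99 - (169.229)
dG = -144.239 kJ/mol, rounded to 4 dp:

-144.2390 kJ/mol


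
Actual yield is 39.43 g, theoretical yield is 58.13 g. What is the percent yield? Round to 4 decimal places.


% yield = 100 * actual / theoretical
% yield = 100 * 39.43 / 58.13
% yield = 67.83072424 %, rounded to 4 dp:

67.8307 %


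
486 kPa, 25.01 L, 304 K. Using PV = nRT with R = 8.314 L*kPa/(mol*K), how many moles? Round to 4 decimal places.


PV = nRT, solve for n = PV / (RT).
PV = 486 * 25.01 = 12154.86
RT = 8.314 * 304 = 2527.456
n = 12154.86 / 2527.456
n = 4.80912823 mol, rounded to 4 dp:

4.8091 mol


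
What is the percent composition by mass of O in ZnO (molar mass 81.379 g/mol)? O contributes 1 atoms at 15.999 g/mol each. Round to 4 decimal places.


pct = 100 * (n_elem * M_elem) / M_total
mass_contribution = 1 * 15.999 = 15.999 g/mol
pct = 100 * 15.999 / 81.379
pct = 19.65986311 %, rounded to 4 dp:

19.6599 %


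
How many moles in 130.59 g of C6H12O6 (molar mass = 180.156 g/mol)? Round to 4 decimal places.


n = mass / M
n = 130.59 / 180.156
n = 0.72487178 mol, rounded to 4 dp:

0.7249 mol


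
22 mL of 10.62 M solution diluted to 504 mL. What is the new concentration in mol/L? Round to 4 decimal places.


Dilution: M1*V1 = M2*V2, solve for M2.
M2 = M1*V1 / V2
M2 = 10.62 * 22 / 504
M2 = 233.64 / 504
M2 = 0.46357143 mol/L, rounded to 4 dp:

0.4636 mol/L


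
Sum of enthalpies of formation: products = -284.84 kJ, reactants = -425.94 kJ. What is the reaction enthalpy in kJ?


dH_rxn = sum(dH_f products) - sum(dH_f reactants)
dH_rxn = -284.84 - (-425.94)
dH_rxn = 141.1 kJ:

141.10 kJ


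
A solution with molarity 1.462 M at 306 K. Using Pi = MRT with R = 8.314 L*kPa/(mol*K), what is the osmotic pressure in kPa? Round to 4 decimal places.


Osmotic pressure (van't Hoff): Pi = M*R*T.
RT = 8.314 * 306 = 2544.084
Pi = 1.462 * 2544.084
Pi = 3719.450808 kPa, rounded to 4 dp:

3719.4508 kPa


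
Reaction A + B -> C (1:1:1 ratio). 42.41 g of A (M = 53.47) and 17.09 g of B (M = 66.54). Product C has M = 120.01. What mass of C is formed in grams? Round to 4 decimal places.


Find moles of each reactant; the smaller value is the limiting reagent in a 1:1:1 reaction, so moles_C equals moles of the limiter.
n_A = mass_A / M_A = 42.41 / 53.47 = 0.793155 mol
n_B = mass_B / M_B = 17.09 / 66.54 = 0.256838 mol
Limiting reagent: B (smaller), n_limiting = 0.256838 mol
mass_C = n_limiting * M_C = 0.256838 * 120.01
mass_C = 30.82312838 g, rounded to 4 dp:

30.8231 g


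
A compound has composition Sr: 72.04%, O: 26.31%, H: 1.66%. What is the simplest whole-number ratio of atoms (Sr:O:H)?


Assume 100 g of compound, divide each mass% by atomic mass to get moles, then normalize by the smallest to get a raw atom ratio.
Moles per 100 g: Sr: 72.04/87.62 = 0.8222, O: 26.31/15.999 = 1.6445, H: 1.66/1.008 = 1.6468
Raw ratio (divide by min = 0.8222): Sr: 1.0, O: 2.0, H: 2.003
Multiply by 1 to clear fractions: Sr: 1.0 ~= 1, O: 2.0 ~= 2, H: 2.003 ~= 2
Reduce by GCD to get the simplest whole-number ratio:

1:2:2


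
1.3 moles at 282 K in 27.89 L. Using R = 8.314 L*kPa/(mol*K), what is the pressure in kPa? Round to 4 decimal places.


PV = nRT, solve for P = nRT / V.
nRT = 1.3 * 8.314 * 282 = 3047.9124
P = 3047.9124 / 27.89
P = 109.2833417 kPa, rounded to 4 dp:

109.2833 kPa


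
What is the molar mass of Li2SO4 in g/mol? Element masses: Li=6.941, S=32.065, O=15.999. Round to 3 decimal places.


M = sum(count * atomic_mass) over atoms.
M = 2*6.941 + 1*32.065 + 4*15.999
M = 13.882 + 32.065 + 63.996
M = 109.943 g/mol, rounded to 3 dp:

109.943 g/mol


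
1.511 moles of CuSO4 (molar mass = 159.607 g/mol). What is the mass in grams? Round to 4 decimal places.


mass = n * M
mass = 1.511 * 159.607
mass = 241.166177 g, rounded to 4 dp:

241.1662 g


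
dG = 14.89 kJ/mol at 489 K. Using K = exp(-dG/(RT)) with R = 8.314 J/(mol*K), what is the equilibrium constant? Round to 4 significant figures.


dG is in kJ/mol; multiply by 1000 to match R in J/(mol*K).
RT = 8.314 * 489 = 4065.546 J/mol
exponent = -dG*1000 / (RT) = -(14.89*1000) / 4065.546 = -3.66248469
K = exp(-3.66248469)
K = 0.025668655, rounded to 4 significant figures:

0.02567


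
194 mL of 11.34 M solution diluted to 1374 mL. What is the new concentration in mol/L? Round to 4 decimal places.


Dilution: M1*V1 = M2*V2, solve for M2.
M2 = M1*V1 / V2
M2 = 11.34 * 194 / 1374
M2 = 2199.96 / 1374
M2 = 1.60113537 mol/L, rounded to 4 dp:

1.6011 mol/L


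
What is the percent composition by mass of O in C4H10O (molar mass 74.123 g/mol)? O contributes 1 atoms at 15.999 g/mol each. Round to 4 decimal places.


pct = 100 * (n_elem * M_elem) / M_total
mass_contribution = 1 * 15.999 = 15.999 g/mol
pct = 100 * 15.999 / 74.123
pct = 21.58439351 %, rounded to 4 dp:

21.5844 %


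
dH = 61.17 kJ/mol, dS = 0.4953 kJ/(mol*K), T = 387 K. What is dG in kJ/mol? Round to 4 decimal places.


Gibbs: dG = dH - T*dS (consistent units, dS already in kJ/(mol*K)).
T*dS = 387 * 0.4953 = 191.6811
dG = 61.17 - (191.6811)
dG = -130.5111 kJ/mol, rounded to 4 dp:

-130.5111 kJ/mol


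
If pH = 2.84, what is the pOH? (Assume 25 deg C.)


At 25 deg C, pH + pOH = 14.
pOH = 14 - pH = 14 - 2.84
pOH = 11.16:

11.16


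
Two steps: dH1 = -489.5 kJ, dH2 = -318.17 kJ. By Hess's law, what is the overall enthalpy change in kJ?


Hess's law: enthalpy is a state function, so add the step enthalpies.
dH_total = dH1 + dH2 = -489.5 + (-318.17)
dH_total = -807.67 kJ:

-807.67 kJ


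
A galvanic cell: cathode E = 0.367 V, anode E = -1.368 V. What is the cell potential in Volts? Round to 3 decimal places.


Standard cell potential: E_cell = E_cathode - E_anode.
E_cell = 0.367 - (-1.368)
E_cell = 1.735 V, rounded to 3 dp:

1.735 V


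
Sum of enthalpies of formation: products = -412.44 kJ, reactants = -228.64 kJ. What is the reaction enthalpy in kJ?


dH_rxn = sum(dH_f products) - sum(dH_f reactants)
dH_rxn = -412.44 - (-228.64)
dH_rxn = -183.8 kJ:

-183.80 kJ


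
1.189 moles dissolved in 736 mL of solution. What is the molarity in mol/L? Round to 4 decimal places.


Convert volume to liters: V_L = V_mL / 1000.
V_L = 736 / 1000 = 0.736 L
M = n / V_L = 1.189 / 0.736
M = 1.61548913 mol/L, rounded to 4 dp:

1.6155 mol/L


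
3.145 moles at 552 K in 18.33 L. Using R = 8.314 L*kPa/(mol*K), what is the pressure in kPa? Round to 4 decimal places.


PV = nRT, solve for P = nRT / V.
nRT = 3.145 * 8.314 * 552 = 14433.4366
P = 14433.4366 / 18.33
P = 787.42152755 kPa, rounded to 4 dp:

787.4215 kPa


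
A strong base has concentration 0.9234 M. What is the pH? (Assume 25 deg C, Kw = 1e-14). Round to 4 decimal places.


A strong base dissociates completely, so [OH-] equals the given concentration.
pOH = -log10([OH-]) = -log10(0.9234) = 0.03461
pH = 14 - pOH = 14 - 0.03461
pH = 13.96539, rounded to 4 dp:

13.9654


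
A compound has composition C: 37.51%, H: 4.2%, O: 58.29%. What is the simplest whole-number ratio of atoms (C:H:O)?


Assume 100 g of compound, divide each mass% by atomic mass to get moles, then normalize by the smallest to get a raw atom ratio.
Moles per 100 g: C: 37.51/12.011 = 3.123, H: 4.2/1.008 = 4.1667, O: 58.29/15.999 = 3.6434
Raw ratio (divide by min = 3.123): C: 1.0, H: 1.334, O: 1.167
Multiply by 6 to clear fractions: C: 6.0 ~= 6, H: 8.005 ~= 8, O: 7.0 ~= 7
Reduce by GCD to get the simplest whole-number ratio:

6:8:7


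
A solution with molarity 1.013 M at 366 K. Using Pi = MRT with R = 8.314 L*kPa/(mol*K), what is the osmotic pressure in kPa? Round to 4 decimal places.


Osmotic pressure (van't Hoff): Pi = M*R*T.
RT = 8.314 * 366 = 3042.924
Pi = 1.013 * 3042.924
Pi = 3082.482012 kPa, rounded to 4 dp:

3082.4820 kPa


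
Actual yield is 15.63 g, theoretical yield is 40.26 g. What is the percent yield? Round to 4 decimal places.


% yield = 100 * actual / theoretical
% yield = 100 * 15.63 / 40.26
% yield = 38.82265276 %, rounded to 4 dp:

38.8227 %


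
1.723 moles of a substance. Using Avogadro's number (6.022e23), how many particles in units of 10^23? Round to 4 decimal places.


N = n * NA, then divide by 1e23 for the requested units.
N / 1e23 = n * 6.022
N / 1e23 = 1.723 * 6.022
N / 1e23 = 10.375906, rounded to 4 dp:

10.3759


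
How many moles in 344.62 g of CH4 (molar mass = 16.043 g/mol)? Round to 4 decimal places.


n = mass / M
n = 344.62 / 16.043
n = 21.48101976 mol, rounded to 4 dp:

21.4810 mol


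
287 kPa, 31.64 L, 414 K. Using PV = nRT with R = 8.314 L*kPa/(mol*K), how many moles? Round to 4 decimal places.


PV = nRT, solve for n = PV / (RT).
PV = 287 * 31.64 = 9080.68
RT = 8.314 * 414 = 3441.996
n = 9080.68 / 3441.996
n = 2.63820179 mol, rounded to 4 dp:

2.6382 mol


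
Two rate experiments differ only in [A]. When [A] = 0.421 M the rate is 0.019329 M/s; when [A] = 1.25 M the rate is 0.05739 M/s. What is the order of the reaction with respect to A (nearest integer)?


Rate is proportional to [A]^n, so rate2/rate1 = ([A]2/[A]1)^n. Take logs to solve for n.
rate2/rate1 = 0.05739 / 0.019329 = 2.9691
[A]2/[A]1 = 1.25 / 0.421 = 2.9691
n = ln(2.9691) / ln(2.9691) = 1.0
Nearest integer order:

1


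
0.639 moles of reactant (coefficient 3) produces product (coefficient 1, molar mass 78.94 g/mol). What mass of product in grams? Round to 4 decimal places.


Use the coefficient ratio to convert reactant moles to product moles, then multiply by the product's molar mass.
moles_P = moles_R * (coeff_P / coeff_R) = 0.639 * (1/3) = 0.213
mass_P = moles_P * M_P = 0.213 * 78.94
mass_P = 16.81422 g, rounded to 4 dp:

16.8142 g


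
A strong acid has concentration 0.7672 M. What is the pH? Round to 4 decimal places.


A strong acid dissociates completely, so [H+] equals the given concentration.
pH = -log10([H+]) = -log10(0.7672)
pH = 0.11509141, rounded to 4 dp:

0.1151


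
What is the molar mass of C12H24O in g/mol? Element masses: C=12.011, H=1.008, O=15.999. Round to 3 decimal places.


M = sum(count * atomic_mass) over atoms.
M = 12*12.011 + 24*1.008 + 1*15.999
M = 144.132 + 24.192 + 15.999
M = 184.323 g/mol, rounded to 3 dp:

184.323 g/mol


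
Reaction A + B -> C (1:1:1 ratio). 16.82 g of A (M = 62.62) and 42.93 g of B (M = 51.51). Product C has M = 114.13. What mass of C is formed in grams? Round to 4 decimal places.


Find moles of each reactant; the smaller value is the limiting reagent in a 1:1:1 reaction, so moles_C equals moles of the limiter.
n_A = mass_A / M_A = 16.82 / 62.62 = 0.268604 mol
n_B = mass_B / M_B = 42.93 / 51.51 = 0.83343 mol
Limiting reagent: A (smaller), n_limiting = 0.268604 mol
mass_C = n_limiting * M_C = 0.268604 * 114.13
mass_C = 30.65577452 g, rounded to 4 dp:

30.6558 g


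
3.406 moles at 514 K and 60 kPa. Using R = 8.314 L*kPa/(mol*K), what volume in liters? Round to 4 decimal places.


PV = nRT, solve for V = nRT / P.
nRT = 3.406 * 8.314 * 514 = 14555.1868
V = 14555.1868 / 60
V = 242.58644667 L, rounded to 4 dp:

242.5864 L


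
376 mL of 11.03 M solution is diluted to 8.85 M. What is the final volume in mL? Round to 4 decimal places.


Dilution: M1*V1 = M2*V2, solve for V2.
V2 = M1*V1 / M2
V2 = 11.03 * 376 / 8.85
V2 = 4147.28 / 8.85
V2 = 468.61920904 mL, rounded to 4 dp:

468.6192 mL


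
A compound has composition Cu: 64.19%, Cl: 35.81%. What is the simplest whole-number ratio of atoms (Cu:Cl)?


Assume 100 g of compound, divide each mass% by atomic mass to get moles, then normalize by the smallest to get a raw atom ratio.
Moles per 100 g: Cu: 64.19/63.546 = 1.0101, Cl: 35.81/35.453 = 1.0101
Raw ratio (divide by min = 1.0101): Cu: 1.0, Cl: 1.0
Multiply by 1 to clear fractions: Cu: 1.0 ~= 1, Cl: 1.0 ~= 1
Reduce by GCD to get the simplest whole-number ratio:

1:1


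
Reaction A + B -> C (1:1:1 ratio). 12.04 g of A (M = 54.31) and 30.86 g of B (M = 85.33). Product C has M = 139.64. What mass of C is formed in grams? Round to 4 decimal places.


Find moles of each reactant; the smaller value is the limiting reagent in a 1:1:1 reaction, so moles_C equals moles of the limiter.
n_A = mass_A / M_A = 12.04 / 54.31 = 0.22169 mol
n_B = mass_B / M_B = 30.86 / 85.33 = 0.361655 mol
Limiting reagent: A (smaller), n_limiting = 0.22169 mol
mass_C = n_limiting * M_C = 0.22169 * 139.64
mass_C = 30.9567916 g, rounded to 4 dp:

30.9568 g


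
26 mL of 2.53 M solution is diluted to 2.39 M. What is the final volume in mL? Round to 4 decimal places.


Dilution: M1*V1 = M2*V2, solve for V2.
V2 = M1*V1 / M2
V2 = 2.53 * 26 / 2.39
V2 = 65.78 / 2.39
V2 = 27.52301255 mL, rounded to 4 dp:

27.5230 mL


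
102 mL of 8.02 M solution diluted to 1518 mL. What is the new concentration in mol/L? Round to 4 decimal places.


Dilution: M1*V1 = M2*V2, solve for M2.
M2 = M1*V1 / V2
M2 = 8.02 * 102 / 1518
M2 = 818.04 / 1518
M2 = 0.53889328 mol/L, rounded to 4 dp:

0.5389 mol/L


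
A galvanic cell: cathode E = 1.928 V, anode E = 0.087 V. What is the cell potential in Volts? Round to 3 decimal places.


Standard cell potential: E_cell = E_cathode - E_anode.
E_cell = 1.928 - (0.087)
E_cell = 1.841 V, rounded to 3 dp:

1.841 V


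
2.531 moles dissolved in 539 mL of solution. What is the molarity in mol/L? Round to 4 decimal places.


Convert volume to liters: V_L = V_mL / 1000.
V_L = 539 / 1000 = 0.539 L
M = n / V_L = 2.531 / 0.539
M = 4.69573284 mol/L, rounded to 4 dp:

4.6957 mol/L


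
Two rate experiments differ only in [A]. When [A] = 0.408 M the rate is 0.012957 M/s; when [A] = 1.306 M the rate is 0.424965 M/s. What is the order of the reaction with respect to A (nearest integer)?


Rate is proportional to [A]^n, so rate2/rate1 = ([A]2/[A]1)^n. Take logs to solve for n.
rate2/rate1 = 0.424965 / 0.012957 = 32.7981
[A]2/[A]1 = 1.306 / 0.408 = 3.201
n = ln(32.7981) / ln(3.201) = 3.0
Nearest integer order:

3


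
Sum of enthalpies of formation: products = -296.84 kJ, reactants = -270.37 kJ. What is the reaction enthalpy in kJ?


dH_rxn = sum(dH_f products) - sum(dH_f reactants)
dH_rxn = -296.84 - (-270.37)
dH_rxn = -26.47 kJ:

-26.47 kJ


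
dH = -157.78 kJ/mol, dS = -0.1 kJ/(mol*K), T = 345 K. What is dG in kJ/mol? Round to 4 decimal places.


Gibbs: dG = dH - T*dS (consistent units, dS already in kJ/(mol*K)).
T*dS = 345 * -0.1 = -34.5
dG = -157.78 - (-34.5)
dG = -123.28 kJ/mol, rounded to 4 dp:

-123.2800 kJ/mol


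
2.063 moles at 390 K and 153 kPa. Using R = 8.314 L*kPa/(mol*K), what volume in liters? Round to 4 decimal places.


PV = nRT, solve for V = nRT / P.
nRT = 2.063 * 8.314 * 390 = 6689.195
V = 6689.195 / 153
V = 43.72022876 L, rounded to 4 dp:

43.7202 L


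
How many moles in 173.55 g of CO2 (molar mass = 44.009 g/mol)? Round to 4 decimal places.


n = mass / M
n = 173.55 / 44.009
n = 3.94351155 mol, rounded to 4 dp:

3.9435 mol


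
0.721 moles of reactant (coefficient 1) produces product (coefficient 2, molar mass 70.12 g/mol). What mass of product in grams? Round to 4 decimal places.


Use the coefficient ratio to convert reactant moles to product moles, then multiply by the product's molar mass.
moles_P = moles_R * (coeff_P / coeff_R) = 0.721 * (2/1) = 1.442
mass_P = moles_P * M_P = 1.442 * 70.12
mass_P = 101.11304 g, rounded to 4 dp:

101.1130 g


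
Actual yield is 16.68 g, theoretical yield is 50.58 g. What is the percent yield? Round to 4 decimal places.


% yield = 100 * actual / theoretical
% yield = 100 * 16.68 / 50.58
% yield = 32.97746145 %, rounded to 4 dp:

32.9775 %


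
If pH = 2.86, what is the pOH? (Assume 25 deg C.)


At 25 deg C, pH + pOH = 14.
pOH = 14 - pH = 14 - 2.86
pOH = 11.14:

11.14


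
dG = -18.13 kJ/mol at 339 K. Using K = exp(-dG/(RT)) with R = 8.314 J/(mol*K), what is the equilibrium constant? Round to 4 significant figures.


dG is in kJ/mol; multiply by 1000 to match R in J/(mol*K).
RT = 8.314 * 339 = 2818.446 J/mol
exponent = -dG*1000 / (RT) = -(-18.13*1000) / 2818.446 = 6.4326228
K = exp(6.4326228)
K = 621.80268, rounded to 4 significant figures:

621.8


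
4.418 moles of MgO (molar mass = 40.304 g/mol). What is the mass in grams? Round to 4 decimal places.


mass = n * M
mass = 4.418 * 40.304
mass = 178.063072 g, rounded to 4 dp:

178.0631 g


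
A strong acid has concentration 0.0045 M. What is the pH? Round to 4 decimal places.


A strong acid dissociates completely, so [H+] equals the given concentration.
pH = -log10([H+]) = -log10(0.0045)
pH = 2.34678749, rounded to 4 dp:

2.3468


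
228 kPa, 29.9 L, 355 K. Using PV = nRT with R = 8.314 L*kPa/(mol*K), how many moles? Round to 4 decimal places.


PV = nRT, solve for n = PV / (RT).
PV = 228 * 29.9 = 6817.2
RT = 8.314 * 355 = 2951.47
n = 6817.2 / 2951.47
n = 2.30976429 mol, rounded to 4 dp:

2.3098 mol


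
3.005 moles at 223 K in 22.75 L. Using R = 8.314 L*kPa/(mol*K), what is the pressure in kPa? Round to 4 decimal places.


PV = nRT, solve for P = nRT / V.
nRT = 3.005 * 8.314 * 223 = 5571.3361
P = 5571.3361 / 22.75
P = 244.89389451 kPa, rounded to 4 dp:

244.8939 kPa


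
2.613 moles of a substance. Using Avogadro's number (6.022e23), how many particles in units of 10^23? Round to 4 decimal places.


N = n * NA, then divide by 1e23 for the requested units.
N / 1e23 = n * 6.022
N / 1e23 = 2.613 * 6.022
N / 1e23 = 15.735486, rounded to 4 dp:

15.7355


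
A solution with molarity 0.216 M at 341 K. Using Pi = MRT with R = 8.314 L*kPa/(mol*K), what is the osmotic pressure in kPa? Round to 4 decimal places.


Osmotic pressure (van't Hoff): Pi = M*R*T.
RT = 8.314 * 341 = 2835.074
Pi = 0.216 * 2835.074
Pi = 612.375984 kPa, rounded to 4 dp:

612.3760 kPa


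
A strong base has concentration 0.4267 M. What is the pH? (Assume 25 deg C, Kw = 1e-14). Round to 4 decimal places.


A strong base dissociates completely, so [OH-] equals the given concentration.
pOH = -log10([OH-]) = -log10(0.4267) = 0.369877
pH = 14 - pOH = 14 - 0.369877
pH = 13.630123, rounded to 4 dp:

13.6301


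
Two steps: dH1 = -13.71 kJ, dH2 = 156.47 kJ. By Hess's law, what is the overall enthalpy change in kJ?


Hess's law: enthalpy is a state function, so add the step enthalpies.
dH_total = dH1 + dH2 = -13.71 + (156.47)
dH_total = 142.76 kJ:

142.76 kJ


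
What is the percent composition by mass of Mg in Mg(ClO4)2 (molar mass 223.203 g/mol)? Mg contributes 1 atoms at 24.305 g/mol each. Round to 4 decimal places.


pct = 100 * (n_elem * M_elem) / M_total
mass_contribution = 1 * 24.305 = 24.305 g/mol
pct = 100 * 24.305 / 223.203
pct = 10.88919056 %, rounded to 4 dp:

10.8892 %


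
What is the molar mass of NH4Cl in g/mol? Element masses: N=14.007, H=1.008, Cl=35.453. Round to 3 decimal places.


M = sum(count * atomic_mass) over atoms.
M = 1*14.007 + 4*1.008 + 1*35.453
M = 14.007 + 4.032 + 35.453
M = 53.492 g/mol, rounded to 3 dp:

53.492 g/mol


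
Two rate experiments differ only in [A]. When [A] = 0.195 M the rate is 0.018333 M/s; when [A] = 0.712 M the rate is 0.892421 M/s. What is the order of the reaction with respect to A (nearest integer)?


Rate is proportional to [A]^n, so rate2/rate1 = ([A]2/[A]1)^n. Take logs to solve for n.
rate2/rate1 = 0.892421 / 0.018333 = 48.6784
[A]2/[A]1 = 0.712 / 0.195 = 3.6513
n = ln(48.6784) / ln(3.6513) = 3.0
Nearest integer order:

3


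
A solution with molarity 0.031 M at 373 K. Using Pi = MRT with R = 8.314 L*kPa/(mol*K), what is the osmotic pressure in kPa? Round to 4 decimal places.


Osmotic pressure (van't Hoff): Pi = M*R*T.
RT = 8.314 * 373 = 3101.122
Pi = 0.031 * 3101.122
Pi = 96.134782 kPa, rounded to 4 dp:

96.1348 kPa


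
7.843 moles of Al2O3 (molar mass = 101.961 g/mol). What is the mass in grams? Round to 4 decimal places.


mass = n * M
mass = 7.843 * 101.961
mass = 799.680123 g, rounded to 4 dp:

799.6801 g


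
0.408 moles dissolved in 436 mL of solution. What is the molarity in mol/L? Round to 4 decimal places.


Convert volume to liters: V_L = V_mL / 1000.
V_L = 436 / 1000 = 0.436 L
M = n / V_L = 0.408 / 0.436
M = 0.93577982 mol/L, rounded to 4 dp:

0.9358 mol/L


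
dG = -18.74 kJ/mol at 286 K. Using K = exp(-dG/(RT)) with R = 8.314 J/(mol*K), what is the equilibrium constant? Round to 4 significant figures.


dG is in kJ/mol; multiply by 1000 to match R in J/(mol*K).
RT = 8.314 * 286 = 2377.804 J/mol
exponent = -dG*1000 / (RT) = -(-18.74*1000) / 2377.804 = 7.8812215
K = exp(7.8812215)
K = 2647.104, rounded to 4 significant figures:

2647


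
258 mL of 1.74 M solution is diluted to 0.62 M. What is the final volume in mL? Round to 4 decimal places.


Dilution: M1*V1 = M2*V2, solve for V2.
V2 = M1*V1 / M2
V2 = 1.74 * 258 / 0.62
V2 = 448.92 / 0.62
V2 = 724.06451613 mL, rounded to 4 dp:

724.0645 mL
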